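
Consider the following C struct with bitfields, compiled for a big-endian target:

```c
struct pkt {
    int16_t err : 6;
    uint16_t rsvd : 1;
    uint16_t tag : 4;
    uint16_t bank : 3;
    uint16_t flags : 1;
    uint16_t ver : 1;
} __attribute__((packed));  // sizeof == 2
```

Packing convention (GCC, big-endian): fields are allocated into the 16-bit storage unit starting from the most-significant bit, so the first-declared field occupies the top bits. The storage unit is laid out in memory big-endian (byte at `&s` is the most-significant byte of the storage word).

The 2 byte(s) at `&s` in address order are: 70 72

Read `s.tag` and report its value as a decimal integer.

[0]=0x70 [1]=0x72 (big-endian) → word 0x7072
err:6 @ bit 10 → (0x7072>>10)&0x3f = 0x1c
rsvd:1 @ bit 9 → (0x7072>>9)&0x1 = 0x0
tag:4 @ bit 5 → (0x7072>>5)&0xf = 0x3  ←
bank:3 @ bit 2 → (0x7072>>2)&0x7 = 0x4
flags:1 @ bit 1 → (0x7072>>1)&0x1 = 0x1
ver:1 @ bit 0 → (0x7072>>0)&0x1 = 0x0

3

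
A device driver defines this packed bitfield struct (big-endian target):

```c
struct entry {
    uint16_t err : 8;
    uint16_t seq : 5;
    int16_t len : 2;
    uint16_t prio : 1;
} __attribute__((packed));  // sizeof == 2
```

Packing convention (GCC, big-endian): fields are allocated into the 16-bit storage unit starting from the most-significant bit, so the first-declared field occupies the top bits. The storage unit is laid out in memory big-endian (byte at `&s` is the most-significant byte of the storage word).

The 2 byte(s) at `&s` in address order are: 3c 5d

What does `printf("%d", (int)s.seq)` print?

11

[0]=0x3c [1]=0x5d (big-endian) → word 0x3c5d
err [8+:8] = (word>>8) & 0xff = 60
seq [3+:5] = (word>>3) & 0x1f = 11  ←
len [1+:2] = (word>>1) & 0x3 = 2
prio [0+:1] = (word>>0) & 0x1 = 1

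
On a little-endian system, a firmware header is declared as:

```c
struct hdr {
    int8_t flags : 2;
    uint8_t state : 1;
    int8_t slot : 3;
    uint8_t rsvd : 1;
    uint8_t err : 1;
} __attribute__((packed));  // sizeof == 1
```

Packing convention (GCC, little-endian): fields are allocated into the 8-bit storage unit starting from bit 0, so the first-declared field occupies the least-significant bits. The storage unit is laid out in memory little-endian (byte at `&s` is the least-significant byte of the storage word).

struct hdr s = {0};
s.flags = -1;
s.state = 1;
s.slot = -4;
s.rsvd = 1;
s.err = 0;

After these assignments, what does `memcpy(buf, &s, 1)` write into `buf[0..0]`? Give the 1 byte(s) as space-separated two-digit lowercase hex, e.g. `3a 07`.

67

flags:2 = -1 → 0x3 << 0 → word 0x03
state:1 = 1 → 0x1 << 2 → word 0x07
slot:3 = -4 → 0x4 << 3 → word 0x27
rsvd:1 = 1 → 0x1 << 6 → word 0x67
err:1 = 0 → 0x0 << 7 → word 0x67
word = 0x67 → little-endian bytes:
  [0]=0x67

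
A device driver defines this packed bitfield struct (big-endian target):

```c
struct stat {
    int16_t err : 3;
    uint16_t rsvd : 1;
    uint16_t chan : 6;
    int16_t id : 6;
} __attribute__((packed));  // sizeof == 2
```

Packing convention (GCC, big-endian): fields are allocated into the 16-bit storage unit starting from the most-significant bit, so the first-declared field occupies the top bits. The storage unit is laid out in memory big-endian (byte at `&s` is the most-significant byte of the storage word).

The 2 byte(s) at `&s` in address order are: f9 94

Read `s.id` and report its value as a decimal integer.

[0]=0xf9 [1]=0x94 (big-endian) → word 0xf994
err [13+:3] = (word>>13) & 0x7 = 7
rsvd [12+:1] = (word>>12) & 0x1 = 1
chan [6+:6] = (word>>6) & 0x3f = 38
id [0+:6] = (word>>0) & 0x3f = 20  ←
id signed 6b, MSB=0: value = 20

20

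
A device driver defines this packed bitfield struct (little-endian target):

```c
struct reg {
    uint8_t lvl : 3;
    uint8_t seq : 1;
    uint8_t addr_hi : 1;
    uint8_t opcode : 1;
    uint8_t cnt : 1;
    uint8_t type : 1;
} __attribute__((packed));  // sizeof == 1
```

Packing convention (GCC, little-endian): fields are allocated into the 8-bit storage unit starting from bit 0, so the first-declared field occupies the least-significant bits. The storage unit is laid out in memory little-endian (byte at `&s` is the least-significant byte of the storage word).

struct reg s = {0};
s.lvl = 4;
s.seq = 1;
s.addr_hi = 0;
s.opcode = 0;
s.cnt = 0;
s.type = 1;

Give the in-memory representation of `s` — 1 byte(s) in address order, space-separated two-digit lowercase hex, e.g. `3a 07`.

[0+:3] lvl=4 & 0x7 = 0x4; word=0x04
[3+:1] seq=1 & 0x1 = 0x1; word=0x0c
[4+:1] addr_hi=0 & 0x1 = 0x0; word=0x0c
[5+:1] opcode=0 & 0x1 = 0x0; word=0x0c
[6+:1] cnt=0 & 0x1 = 0x0; word=0x0c
[7+:1] type=1 & 0x1 = 0x1; word=0x8c
word = 0x8c → little-endian bytes:
  [0]=0x8c

8c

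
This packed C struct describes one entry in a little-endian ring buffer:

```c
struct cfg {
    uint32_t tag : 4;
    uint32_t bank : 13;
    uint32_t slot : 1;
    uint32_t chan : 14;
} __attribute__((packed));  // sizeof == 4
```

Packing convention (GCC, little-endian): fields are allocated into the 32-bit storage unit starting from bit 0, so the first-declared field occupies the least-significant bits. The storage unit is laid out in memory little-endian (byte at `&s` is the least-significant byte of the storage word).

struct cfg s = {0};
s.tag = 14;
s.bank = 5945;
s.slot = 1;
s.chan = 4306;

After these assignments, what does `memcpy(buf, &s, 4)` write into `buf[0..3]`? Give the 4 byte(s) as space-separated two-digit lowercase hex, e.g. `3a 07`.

9e 73 4b 43

[0+:4] tag=14 & 0xf = 0xe; word=0x0000000e
[4+:13] bank=5945 & 0x1fff = 0x1739; word=0x0001739e
[17+:1] slot=1 & 0x1 = 0x1; word=0x0003739e
[18+:14] chan=4306 & 0x3fff = 0x10d2; word=0x434b739e
word = 0x434b739e → little-endian bytes:
  [0]=0x9e  [1]=0x73  [2]=0x4b  [3]=0x43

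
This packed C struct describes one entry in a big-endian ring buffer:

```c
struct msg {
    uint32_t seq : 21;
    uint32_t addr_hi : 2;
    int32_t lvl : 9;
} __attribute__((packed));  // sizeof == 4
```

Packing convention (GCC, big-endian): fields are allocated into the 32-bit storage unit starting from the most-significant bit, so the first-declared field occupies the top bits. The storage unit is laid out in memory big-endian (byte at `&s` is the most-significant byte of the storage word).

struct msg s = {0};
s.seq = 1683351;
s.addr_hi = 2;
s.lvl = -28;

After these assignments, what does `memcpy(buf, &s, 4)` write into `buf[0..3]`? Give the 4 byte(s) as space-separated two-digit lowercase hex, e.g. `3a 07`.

cd 7c bd e4

[11+:21] seq=1683351 & 0x1fffff = 0x19af97; word=0xcd7cb800
[9+:2] addr_hi=2 & 0x3 = 0x2; word=0xcd7cbc00
[0+:9] lvl=-28 & 0x1ff = 0x1e4; word=0xcd7cbde4
word = 0xcd7cbde4 → big-endian bytes:
  [0]=0xcd  [1]=0x7c  [2]=0xbd  [3]=0xe4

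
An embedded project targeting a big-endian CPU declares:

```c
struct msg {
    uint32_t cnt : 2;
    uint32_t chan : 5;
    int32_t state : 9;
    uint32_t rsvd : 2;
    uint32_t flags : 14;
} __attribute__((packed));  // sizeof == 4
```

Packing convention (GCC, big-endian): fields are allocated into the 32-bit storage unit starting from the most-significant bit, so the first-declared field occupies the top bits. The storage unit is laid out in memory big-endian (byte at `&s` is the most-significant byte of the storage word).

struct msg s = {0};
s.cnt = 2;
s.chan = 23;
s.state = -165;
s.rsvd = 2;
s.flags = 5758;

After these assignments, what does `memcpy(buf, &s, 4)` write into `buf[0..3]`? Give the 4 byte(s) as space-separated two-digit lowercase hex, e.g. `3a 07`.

[30+:2] cnt=2 & 0x3 = 0x2; word=0x80000000
[25+:5] chan=23 & 0x1f = 0x17; word=0xae000000
[16+:9] state=-165 & 0x1ff = 0x15b; word=0xaf5b0000
[14+:2] rsvd=2 & 0x3 = 0x2; word=0xaf5b8000
[0+:14] flags=5758 & 0x3fff = 0x167e; word=0xaf5b967e
word = 0xaf5b967e → big-endian bytes:
  [0]=0xaf  [1]=0x5b  [2]=0x96  [3]=0x7e

af 5b 96 7e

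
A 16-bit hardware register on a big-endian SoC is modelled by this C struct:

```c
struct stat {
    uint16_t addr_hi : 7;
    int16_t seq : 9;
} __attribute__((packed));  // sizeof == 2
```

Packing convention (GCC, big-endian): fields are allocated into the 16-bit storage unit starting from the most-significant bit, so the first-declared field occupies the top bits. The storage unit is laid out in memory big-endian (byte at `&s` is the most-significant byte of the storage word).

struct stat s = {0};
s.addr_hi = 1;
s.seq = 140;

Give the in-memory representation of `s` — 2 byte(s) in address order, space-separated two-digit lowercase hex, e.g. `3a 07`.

addr_hi:7 = 1 → 0x1 << 9 → word 0x0200
seq:9 = 140 → 0x8c << 0 → word 0x028c
word = 0x028c → big-endian bytes:
  [0]=0x02  [1]=0x8c

02 8c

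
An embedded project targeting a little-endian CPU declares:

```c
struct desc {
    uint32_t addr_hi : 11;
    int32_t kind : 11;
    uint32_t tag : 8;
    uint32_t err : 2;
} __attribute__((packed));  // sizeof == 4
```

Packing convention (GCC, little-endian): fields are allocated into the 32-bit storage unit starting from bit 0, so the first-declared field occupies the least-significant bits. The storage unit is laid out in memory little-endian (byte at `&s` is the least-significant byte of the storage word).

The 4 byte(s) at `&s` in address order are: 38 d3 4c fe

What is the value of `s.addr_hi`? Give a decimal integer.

[0]=0x38 [1]=0xd3 [2]=0x4c [3]=0xfe (little-endian) → word 0xfe4cd338
addr_hi:11 @ bit 0 → (0xfe4cd338>>0)&0x7ff = 0x338  ←
kind:11 @ bit 11 → (0xfe4cd338>>11)&0x7ff = 0x19a
tag:8 @ bit 22 → (0xfe4cd338>>22)&0xff = 0xf9
err:2 @ bit 30 → (0xfe4cd338>>30)&0x3 = 0x3

824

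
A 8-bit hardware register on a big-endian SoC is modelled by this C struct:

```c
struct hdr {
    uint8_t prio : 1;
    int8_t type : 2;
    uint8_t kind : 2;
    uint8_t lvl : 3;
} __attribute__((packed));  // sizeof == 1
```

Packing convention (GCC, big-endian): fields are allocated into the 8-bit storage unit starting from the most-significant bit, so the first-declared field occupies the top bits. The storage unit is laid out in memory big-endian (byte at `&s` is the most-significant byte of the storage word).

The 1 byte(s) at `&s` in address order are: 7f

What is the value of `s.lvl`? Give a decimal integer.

7

[0]=0x7f (big-endian) → word 0x7f
prio:1 @ bit 7 → (0x7f>>7)&0x1 = 0x0
type:2 @ bit 5 → (0x7f>>5)&0x3 = 0x3
kind:2 @ bit 3 → (0x7f>>3)&0x3 = 0x3
lvl:3 @ bit 0 → (0x7f>>0)&0x7 = 0x7  ←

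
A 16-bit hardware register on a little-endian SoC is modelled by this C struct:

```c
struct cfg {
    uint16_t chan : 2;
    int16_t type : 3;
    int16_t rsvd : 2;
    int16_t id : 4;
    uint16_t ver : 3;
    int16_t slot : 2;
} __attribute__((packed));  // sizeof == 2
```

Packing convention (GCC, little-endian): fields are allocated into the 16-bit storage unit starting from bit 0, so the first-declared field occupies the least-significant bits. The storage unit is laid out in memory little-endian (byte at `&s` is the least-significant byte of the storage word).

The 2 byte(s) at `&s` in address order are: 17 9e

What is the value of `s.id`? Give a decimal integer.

-4

[0]=0x17 [1]=0x9e (little-endian) → word 0x9e17
chan:2 @ bit 0 → (0x9e17>>0)&0x3 = 0x3
type:3 @ bit 2 → (0x9e17>>2)&0x7 = 0x5
rsvd:2 @ bit 5 → (0x9e17>>5)&0x3 = 0x0
id:4 @ bit 7 → (0x9e17>>7)&0xf = 0xc  ←
ver:3 @ bit 11 → (0x9e17>>11)&0x7 = 0x3
slot:2 @ bit 14 → (0x9e17>>14)&0x3 = 0x2
id signed 4b, MSB=1: 12 - 16 = -4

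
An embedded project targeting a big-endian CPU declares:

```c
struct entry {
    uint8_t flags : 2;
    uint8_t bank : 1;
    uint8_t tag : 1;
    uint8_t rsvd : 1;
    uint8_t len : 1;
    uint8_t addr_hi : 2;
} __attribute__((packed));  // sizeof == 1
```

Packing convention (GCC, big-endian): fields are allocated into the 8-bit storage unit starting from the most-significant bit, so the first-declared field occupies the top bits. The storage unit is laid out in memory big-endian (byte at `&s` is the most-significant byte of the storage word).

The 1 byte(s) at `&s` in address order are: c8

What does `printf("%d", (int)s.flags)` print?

3

[0]=0xc8 (big-endian) → word 0xc8
flags:2 @ bit 6 → (0xc8>>6)&0x3 = 0x3  ←
bank:1 @ bit 5 → (0xc8>>5)&0x1 = 0x0
tag:1 @ bit 4 → (0xc8>>4)&0x1 = 0x0
rsvd:1 @ bit 3 → (0xc8>>3)&0x1 = 0x1
len:1 @ bit 2 → (0xc8>>2)&0x1 = 0x0
addr_hi:2 @ bit 0 → (0xc8>>0)&0x3 = 0x0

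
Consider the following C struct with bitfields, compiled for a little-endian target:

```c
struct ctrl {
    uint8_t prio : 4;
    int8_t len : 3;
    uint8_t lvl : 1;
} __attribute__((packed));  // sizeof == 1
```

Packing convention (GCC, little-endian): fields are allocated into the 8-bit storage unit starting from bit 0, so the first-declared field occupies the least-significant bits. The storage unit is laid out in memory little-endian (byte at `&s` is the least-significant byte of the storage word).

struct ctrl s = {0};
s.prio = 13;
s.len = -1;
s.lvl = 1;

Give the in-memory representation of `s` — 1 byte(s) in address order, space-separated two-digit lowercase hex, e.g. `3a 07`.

prio:4 = 13 → 0xd << 0 → word 0x0d
len:3 = -1 → 0x7 << 4 → word 0x7d
lvl:1 = 1 → 0x1 << 7 → word 0xfd
word = 0xfd → little-endian bytes:
  [0]=0xfd

fd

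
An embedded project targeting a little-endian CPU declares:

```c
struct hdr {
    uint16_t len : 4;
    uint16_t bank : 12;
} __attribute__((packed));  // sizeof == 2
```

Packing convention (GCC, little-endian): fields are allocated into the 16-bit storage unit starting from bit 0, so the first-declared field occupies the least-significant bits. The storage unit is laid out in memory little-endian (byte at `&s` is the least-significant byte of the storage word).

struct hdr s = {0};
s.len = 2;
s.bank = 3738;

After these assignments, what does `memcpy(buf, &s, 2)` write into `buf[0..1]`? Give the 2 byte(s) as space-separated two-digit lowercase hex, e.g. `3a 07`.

a2 e9

len:4 = 2 → 0x2 << 0 → word 0x0002
bank:12 = 3738 → 0xe9a << 4 → word 0xe9a2
word = 0xe9a2 → little-endian bytes:
  [0]=0xa2  [1]=0xe9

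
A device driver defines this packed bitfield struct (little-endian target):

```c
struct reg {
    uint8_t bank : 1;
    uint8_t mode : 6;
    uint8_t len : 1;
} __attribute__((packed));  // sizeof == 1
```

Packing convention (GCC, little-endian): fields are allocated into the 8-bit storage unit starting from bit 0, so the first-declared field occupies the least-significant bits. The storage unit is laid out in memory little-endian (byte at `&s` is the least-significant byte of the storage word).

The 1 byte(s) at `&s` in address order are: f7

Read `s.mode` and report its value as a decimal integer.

[0]=0xf7 (little-endian) → word 0xf7
bank [0+:1] = (word>>0) & 0x1 = 1
mode [1+:6] = (word>>1) & 0x3f = 59  ←
len [7+:1] = (word>>7) & 0x1 = 1

59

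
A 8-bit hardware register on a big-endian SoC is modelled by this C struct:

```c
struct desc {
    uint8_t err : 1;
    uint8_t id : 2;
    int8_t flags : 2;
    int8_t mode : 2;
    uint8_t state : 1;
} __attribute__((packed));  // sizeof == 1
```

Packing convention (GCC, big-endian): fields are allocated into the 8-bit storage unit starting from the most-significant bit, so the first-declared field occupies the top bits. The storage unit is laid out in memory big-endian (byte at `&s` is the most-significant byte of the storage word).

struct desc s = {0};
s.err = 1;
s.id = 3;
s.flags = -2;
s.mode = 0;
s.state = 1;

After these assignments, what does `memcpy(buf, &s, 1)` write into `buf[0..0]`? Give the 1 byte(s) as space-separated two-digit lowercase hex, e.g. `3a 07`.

err (1b) val=1 bits=0x1 at bit 7: 0x80
id (2b) val=3 bits=0x3 at bit 5: 0xe0
flags (2b) val=-2 bits=0x2 at bit 3: 0xf0
mode (2b) val=0 bits=0x0 at bit 1: 0xf0
state (1b) val=1 bits=0x1 at bit 0: 0xf1
word = 0xf1 → big-endian bytes:
  [0]=0xf1

f1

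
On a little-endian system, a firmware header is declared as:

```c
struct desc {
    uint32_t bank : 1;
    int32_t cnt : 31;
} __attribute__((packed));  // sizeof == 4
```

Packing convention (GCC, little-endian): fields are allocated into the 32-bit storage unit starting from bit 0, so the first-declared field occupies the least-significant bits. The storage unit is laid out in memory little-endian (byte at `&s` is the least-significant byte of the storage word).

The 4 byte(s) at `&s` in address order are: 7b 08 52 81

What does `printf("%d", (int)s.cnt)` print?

-1062665155

[0]=0x7b [1]=0x08 [2]=0x52 [3]=0x81 (little-endian) → word 0x8152087b
bank [0+:1] = (word>>0) & 0x1 = 1
cnt [1+:31] = (word>>1) & 0x7fffffff = 1084818493  ←
cnt signed 31b, MSB=1: 1084818493 - 2147483648 = -1062665155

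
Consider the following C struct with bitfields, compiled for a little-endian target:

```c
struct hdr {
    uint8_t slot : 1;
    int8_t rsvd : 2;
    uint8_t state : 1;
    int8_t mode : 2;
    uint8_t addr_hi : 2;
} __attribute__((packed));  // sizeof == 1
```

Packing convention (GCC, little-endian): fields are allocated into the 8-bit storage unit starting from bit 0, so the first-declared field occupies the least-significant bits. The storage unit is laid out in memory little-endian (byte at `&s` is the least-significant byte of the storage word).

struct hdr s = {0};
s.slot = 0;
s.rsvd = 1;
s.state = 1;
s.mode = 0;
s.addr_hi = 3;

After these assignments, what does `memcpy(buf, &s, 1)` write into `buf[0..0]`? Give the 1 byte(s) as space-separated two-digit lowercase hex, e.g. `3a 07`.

slot (1b) val=0 bits=0x0 at bit 0: 0x00
rsvd (2b) val=1 bits=0x1 at bit 1: 0x02
state (1b) val=1 bits=0x1 at bit 3: 0x0a
mode (2b) val=0 bits=0x0 at bit 4: 0x0a
addr_hi (2b) val=3 bits=0x3 at bit 6: 0xca
word = 0xca → little-endian bytes:
  [0]=0xca

ca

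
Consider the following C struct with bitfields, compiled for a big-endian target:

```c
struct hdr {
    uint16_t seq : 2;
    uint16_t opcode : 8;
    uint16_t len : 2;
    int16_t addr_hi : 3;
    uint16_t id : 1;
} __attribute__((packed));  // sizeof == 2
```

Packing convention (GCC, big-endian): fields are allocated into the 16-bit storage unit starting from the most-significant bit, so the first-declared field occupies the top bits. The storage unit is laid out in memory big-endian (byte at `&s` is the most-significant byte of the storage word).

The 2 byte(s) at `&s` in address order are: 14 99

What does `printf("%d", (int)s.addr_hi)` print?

[0]=0x14 [1]=0x99 (big-endian) → word 0x1499
seq:2 @ bit 14 → (0x1499>>14)&0x3 = 0x0
opcode:8 @ bit 6 → (0x1499>>6)&0xff = 0x52
len:2 @ bit 4 → (0x1499>>4)&0x3 = 0x1
addr_hi:3 @ bit 1 → (0x1499>>1)&0x7 = 0x4  ←
id:1 @ bit 0 → (0x1499>>0)&0x1 = 0x1
addr_hi signed 3b, MSB=1: 4 - 8 = -4

-4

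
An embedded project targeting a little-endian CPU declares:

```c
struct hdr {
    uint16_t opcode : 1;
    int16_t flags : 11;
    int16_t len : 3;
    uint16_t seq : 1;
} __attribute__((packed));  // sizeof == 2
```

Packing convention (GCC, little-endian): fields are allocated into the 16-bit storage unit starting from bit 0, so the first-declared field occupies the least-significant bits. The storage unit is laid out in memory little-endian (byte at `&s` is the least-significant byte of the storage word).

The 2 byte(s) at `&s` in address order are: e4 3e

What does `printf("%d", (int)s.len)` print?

3

[0]=0xe4 [1]=0x3e (little-endian) → word 0x3ee4
opcode [0+:1] = (word>>0) & 0x1 = 0
flags [1+:11] = (word>>1) & 0x7ff = 1906
len [12+:3] = (word>>12) & 0x7 = 3  ←
seq [15+:1] = (word>>15) & 0x1 = 0
len signed 3b, MSB=0: value = 3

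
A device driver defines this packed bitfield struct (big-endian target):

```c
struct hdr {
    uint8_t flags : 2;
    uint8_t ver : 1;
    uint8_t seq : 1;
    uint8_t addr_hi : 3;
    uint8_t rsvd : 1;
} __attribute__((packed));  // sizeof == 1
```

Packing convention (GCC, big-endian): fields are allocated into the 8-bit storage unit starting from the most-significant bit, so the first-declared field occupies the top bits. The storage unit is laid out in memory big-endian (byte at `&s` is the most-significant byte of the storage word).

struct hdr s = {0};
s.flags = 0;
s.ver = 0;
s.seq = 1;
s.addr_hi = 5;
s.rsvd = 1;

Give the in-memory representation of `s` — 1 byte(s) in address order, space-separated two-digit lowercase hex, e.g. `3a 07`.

1b

flags:2 = 0 → 0x0 << 6 → word 0x00
ver:1 = 0 → 0x0 << 5 → word 0x00
seq:1 = 1 → 0x1 << 4 → word 0x10
addr_hi:3 = 5 → 0x5 << 1 → word 0x1a
rsvd:1 = 1 → 0x1 << 0 → word 0x1b
word = 0x1b → big-endian bytes:
  [0]=0x1b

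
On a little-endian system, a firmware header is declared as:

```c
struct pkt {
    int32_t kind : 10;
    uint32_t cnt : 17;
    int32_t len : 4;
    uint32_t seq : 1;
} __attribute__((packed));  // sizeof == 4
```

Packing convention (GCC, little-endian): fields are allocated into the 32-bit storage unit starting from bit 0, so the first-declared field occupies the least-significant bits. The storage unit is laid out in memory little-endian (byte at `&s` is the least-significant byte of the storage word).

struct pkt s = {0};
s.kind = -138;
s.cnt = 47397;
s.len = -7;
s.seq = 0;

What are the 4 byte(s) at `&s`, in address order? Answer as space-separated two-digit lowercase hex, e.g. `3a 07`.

[0+:10] kind=-138 & 0x3ff = 0x376; word=0x00000376
[10+:17] cnt=47397 & 0x1ffff = 0xb925; word=0x02e49776
[27+:4] len=-7 & 0xf = 0x9; word=0x4ae49776
[31+:1] seq=0 & 0x1 = 0x0; word=0x4ae49776
word = 0x4ae49776 → little-endian bytes:
  [0]=0x76  [1]=0x97  [2]=0xe4  [3]=0x4a

76 97 e4 4a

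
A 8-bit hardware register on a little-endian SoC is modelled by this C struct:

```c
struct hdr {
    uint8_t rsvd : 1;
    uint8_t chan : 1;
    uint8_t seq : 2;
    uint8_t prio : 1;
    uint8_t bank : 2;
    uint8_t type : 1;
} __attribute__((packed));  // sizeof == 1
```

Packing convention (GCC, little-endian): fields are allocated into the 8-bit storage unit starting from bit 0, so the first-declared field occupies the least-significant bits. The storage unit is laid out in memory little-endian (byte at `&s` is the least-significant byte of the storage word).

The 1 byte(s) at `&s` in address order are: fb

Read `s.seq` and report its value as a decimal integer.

2

[0]=0xfb (little-endian) → word 0xfb
rsvd [0+:1] = (word>>0) & 0x1 = 1
chan [1+:1] = (word>>1) & 0x1 = 1
seq [2+:2] = (word>>2) & 0x3 = 2  ←
prio [4+:1] = (word>>4) & 0x1 = 1
bank [5+:2] = (word>>5) & 0x3 = 3
type [7+:1] = (word>>7) & 0x1 = 1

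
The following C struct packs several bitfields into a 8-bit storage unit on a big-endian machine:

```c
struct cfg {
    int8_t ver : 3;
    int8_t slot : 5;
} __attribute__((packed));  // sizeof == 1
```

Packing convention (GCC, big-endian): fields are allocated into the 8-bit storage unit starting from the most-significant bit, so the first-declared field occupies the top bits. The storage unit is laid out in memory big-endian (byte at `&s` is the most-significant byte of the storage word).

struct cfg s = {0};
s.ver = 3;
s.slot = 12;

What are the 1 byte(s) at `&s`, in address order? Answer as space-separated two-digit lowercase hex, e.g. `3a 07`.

[5+:3] ver=3 & 0x7 = 0x3; word=0x60
[0+:5] slot=12 & 0x1f = 0xc; word=0x6c
word = 0x6c → big-endian bytes:
  [0]=0x6c

6c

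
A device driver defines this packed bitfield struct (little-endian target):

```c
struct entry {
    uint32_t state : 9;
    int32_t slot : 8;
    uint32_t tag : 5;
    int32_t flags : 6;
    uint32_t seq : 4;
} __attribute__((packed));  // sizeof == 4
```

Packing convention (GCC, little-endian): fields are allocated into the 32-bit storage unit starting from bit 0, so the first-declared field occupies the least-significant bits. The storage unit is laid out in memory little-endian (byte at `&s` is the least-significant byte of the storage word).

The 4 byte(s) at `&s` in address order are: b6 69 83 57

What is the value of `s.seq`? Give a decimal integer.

[0]=0xb6 [1]=0x69 [2]=0x83 [3]=0x57 (little-endian) → word 0x578369b6
state:9 @ bit 0 → (0x578369b6>>0)&0x1ff = 0x1b6
slot:8 @ bit 9 → (0x578369b6>>9)&0xff = 0xb4
tag:5 @ bit 17 → (0x578369b6>>17)&0x1f = 0x1
flags:6 @ bit 22 → (0x578369b6>>22)&0x3f = 0x1e
seq:4 @ bit 28 → (0x578369b6>>28)&0xf = 0x5  ←

5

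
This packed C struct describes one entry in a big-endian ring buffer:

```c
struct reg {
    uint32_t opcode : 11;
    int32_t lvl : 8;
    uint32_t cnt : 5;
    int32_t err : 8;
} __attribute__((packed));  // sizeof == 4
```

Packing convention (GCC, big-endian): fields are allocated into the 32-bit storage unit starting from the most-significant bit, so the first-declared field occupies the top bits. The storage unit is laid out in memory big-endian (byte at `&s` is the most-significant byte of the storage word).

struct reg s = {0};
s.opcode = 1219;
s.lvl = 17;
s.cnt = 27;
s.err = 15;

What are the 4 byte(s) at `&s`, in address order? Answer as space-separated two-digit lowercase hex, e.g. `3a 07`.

opcode (11b) val=1219 bits=0x4c3 at bit 21: 0x98600000
lvl (8b) val=17 bits=0x11 at bit 13: 0x98622000
cnt (5b) val=27 bits=0x1b at bit 8: 0x98623b00
err (8b) val=15 bits=0xf at bit 0: 0x98623b0f
word = 0x98623b0f → big-endian bytes:
  [0]=0x98  [1]=0x62  [2]=0x3b  [3]=0x0f

98 62 3b 0f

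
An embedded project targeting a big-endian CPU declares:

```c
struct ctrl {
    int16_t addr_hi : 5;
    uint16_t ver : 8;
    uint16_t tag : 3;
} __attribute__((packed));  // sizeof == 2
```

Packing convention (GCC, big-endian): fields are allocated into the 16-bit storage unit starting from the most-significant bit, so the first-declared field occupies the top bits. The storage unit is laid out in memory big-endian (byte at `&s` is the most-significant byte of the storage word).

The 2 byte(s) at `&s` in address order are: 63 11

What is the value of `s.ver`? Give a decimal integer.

98

[0]=0x63 [1]=0x11 (big-endian) → word 0x6311
addr_hi:5 @ bit 11 → (0x6311>>11)&0x1f = 0xc
ver:8 @ bit 3 → (0x6311>>3)&0xff = 0x62  ←
tag:3 @ bit 0 → (0x6311>>0)&0x7 = 0x1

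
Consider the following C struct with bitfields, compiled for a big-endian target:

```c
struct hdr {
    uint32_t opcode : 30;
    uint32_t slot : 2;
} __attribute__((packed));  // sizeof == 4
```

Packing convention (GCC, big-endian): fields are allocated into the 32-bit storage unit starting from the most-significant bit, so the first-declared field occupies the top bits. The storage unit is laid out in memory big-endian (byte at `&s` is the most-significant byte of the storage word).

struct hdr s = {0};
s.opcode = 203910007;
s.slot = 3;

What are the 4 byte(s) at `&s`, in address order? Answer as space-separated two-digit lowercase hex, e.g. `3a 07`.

30 9d ad df

opcode:30 = 203910007 → 0xc276b77 << 2 → word 0x309daddc
slot:2 = 3 → 0x3 << 0 → word 0x309daddf
word = 0x309daddf → big-endian bytes:
  [0]=0x30  [1]=0x9d  [2]=0xad  [3]=0xdf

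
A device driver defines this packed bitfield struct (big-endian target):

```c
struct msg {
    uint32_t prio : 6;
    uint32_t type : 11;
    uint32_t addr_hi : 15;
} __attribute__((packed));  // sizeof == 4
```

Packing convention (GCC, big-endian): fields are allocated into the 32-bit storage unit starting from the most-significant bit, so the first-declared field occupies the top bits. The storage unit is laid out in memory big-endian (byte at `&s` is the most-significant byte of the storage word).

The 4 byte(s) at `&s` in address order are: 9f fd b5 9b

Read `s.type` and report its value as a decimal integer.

[0]=0x9f [1]=0xfd [2]=0xb5 [3]=0x9b (big-endian) → word 0x9ffdb59b
prio:6 @ bit 26 → (0x9ffdb59b>>26)&0x3f = 0x27
type:11 @ bit 15 → (0x9ffdb59b>>15)&0x7ff = 0x7fb  ←
addr_hi:15 @ bit 0 → (0x9ffdb59b>>0)&0x7fff = 0x359b

2043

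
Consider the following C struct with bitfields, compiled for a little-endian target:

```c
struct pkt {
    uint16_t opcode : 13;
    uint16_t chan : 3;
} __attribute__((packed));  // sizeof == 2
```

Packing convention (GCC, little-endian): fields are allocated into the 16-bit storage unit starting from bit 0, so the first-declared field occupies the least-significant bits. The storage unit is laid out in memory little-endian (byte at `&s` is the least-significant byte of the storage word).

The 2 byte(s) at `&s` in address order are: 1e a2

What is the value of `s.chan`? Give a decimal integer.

5

[0]=0x1e [1]=0xa2 (little-endian) → word 0xa21e
opcode [0+:13] = (word>>0) & 0x1fff = 542
chan [13+:3] = (word>>13) & 0x7 = 5  ←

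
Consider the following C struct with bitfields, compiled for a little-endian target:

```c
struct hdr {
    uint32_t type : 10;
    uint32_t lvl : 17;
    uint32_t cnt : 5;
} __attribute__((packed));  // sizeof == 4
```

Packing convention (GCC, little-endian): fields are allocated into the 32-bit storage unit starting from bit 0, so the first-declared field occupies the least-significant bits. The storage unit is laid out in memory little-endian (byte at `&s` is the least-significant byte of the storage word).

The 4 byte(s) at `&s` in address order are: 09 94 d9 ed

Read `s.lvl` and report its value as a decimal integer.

[0]=0x09 [1]=0x94 [2]=0xd9 [3]=0xed (little-endian) → word 0xedd99409
type:10 @ bit 0 → (0xedd99409>>0)&0x3ff = 0x9
lvl:17 @ bit 10 → (0xedd99409>>10)&0x1ffff = 0x17665  ←
cnt:5 @ bit 27 → (0xedd99409>>27)&0x1f = 0x1d

95845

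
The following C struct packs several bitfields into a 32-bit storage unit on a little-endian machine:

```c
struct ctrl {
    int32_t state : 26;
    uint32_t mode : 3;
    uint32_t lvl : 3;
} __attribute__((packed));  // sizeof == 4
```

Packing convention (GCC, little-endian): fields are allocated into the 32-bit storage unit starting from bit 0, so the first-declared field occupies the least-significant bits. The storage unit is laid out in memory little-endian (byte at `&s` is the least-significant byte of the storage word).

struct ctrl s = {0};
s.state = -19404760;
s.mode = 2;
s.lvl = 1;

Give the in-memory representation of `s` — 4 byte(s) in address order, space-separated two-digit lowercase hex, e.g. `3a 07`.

28 e8 d7 2a

[0+:26] state=-19404760 & 0x3ffffff = 0x2d7e828; word=0x02d7e828
[26+:3] mode=2 & 0x7 = 0x2; word=0x0ad7e828
[29+:3] lvl=1 & 0x7 = 0x1; word=0x2ad7e828
word = 0x2ad7e828 → little-endian bytes:
  [0]=0x28  [1]=0xe8  [2]=0xd7  [3]=0x2a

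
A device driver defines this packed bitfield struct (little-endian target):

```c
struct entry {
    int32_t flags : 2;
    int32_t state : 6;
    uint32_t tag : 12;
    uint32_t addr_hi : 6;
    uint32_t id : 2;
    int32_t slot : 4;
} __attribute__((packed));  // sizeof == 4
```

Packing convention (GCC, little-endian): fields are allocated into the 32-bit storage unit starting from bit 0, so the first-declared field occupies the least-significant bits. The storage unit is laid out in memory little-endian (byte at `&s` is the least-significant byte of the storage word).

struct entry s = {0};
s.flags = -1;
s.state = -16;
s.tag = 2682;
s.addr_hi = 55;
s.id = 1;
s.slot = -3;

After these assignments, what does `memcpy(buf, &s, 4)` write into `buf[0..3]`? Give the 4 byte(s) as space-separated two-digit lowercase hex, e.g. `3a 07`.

[0+:2] flags=-1 & 0x3 = 0x3; word=0x00000003
[2+:6] state=-16 & 0x3f = 0x30; word=0x000000c3
[8+:12] tag=2682 & 0xfff = 0xa7a; word=0x000a7ac3
[20+:6] addr_hi=55 & 0x3f = 0x37; word=0x037a7ac3
[26+:2] id=1 & 0x3 = 0x1; word=0x077a7ac3
[28+:4] slot=-3 & 0xf = 0xd; word=0xd77a7ac3
word = 0xd77a7ac3 → little-endian bytes:
  [0]=0xc3  [1]=0x7a  [2]=0x7a  [3]=0xd7

c3 7a 7a d7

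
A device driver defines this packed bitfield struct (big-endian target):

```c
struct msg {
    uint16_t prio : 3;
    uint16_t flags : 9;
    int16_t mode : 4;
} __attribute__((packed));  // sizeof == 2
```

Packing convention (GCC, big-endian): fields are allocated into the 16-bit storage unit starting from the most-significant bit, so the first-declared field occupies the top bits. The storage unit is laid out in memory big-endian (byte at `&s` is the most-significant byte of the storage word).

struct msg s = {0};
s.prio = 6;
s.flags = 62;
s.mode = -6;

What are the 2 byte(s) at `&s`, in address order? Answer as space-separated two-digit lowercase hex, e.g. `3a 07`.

[13+:3] prio=6 & 0x7 = 0x6; word=0xc000
[4+:9] flags=62 & 0x1ff = 0x3e; word=0xc3e0
[0+:4] mode=-6 & 0xf = 0xa; word=0xc3ea
word = 0xc3ea → big-endian bytes:
  [0]=0xc3  [1]=0xea

c3 ea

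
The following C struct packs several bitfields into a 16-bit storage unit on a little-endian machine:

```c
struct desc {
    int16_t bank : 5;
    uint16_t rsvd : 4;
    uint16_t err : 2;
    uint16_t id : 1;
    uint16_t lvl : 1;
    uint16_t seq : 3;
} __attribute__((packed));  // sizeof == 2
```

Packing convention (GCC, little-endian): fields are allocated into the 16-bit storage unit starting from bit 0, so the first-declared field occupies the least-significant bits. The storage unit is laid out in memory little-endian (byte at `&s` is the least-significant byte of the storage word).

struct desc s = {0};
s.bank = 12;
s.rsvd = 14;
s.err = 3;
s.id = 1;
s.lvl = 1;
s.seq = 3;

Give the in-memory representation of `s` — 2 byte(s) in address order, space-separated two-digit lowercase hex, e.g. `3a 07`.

bank (5b) val=12 bits=0xc at bit 0: 0x000c
rsvd (4b) val=14 bits=0xe at bit 5: 0x01cc
err (2b) val=3 bits=0x3 at bit 9: 0x07cc
id (1b) val=1 bits=0x1 at bit 11: 0x0fcc
lvl (1b) val=1 bits=0x1 at bit 12: 0x1fcc
seq (3b) val=3 bits=0x3 at bit 13: 0x7fcc
word = 0x7fcc → little-endian bytes:
  [0]=0xcc  [1]=0x7f

cc 7f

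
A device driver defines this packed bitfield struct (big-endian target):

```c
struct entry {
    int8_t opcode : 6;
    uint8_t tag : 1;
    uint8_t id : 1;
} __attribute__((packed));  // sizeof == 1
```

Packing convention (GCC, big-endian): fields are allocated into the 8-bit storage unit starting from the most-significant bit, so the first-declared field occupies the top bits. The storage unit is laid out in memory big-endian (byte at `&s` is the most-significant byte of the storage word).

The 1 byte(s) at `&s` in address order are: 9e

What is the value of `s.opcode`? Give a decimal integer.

-25

[0]=0x9e (big-endian) → word 0x9e
opcode:6 @ bit 2 → (0x9e>>2)&0x3f = 0x27  ←
tag:1 @ bit 1 → (0x9e>>1)&0x1 = 0x1
id:1 @ bit 0 → (0x9e>>0)&0x1 = 0x0
opcode signed 6b, MSB=1: 39 - 64 = -25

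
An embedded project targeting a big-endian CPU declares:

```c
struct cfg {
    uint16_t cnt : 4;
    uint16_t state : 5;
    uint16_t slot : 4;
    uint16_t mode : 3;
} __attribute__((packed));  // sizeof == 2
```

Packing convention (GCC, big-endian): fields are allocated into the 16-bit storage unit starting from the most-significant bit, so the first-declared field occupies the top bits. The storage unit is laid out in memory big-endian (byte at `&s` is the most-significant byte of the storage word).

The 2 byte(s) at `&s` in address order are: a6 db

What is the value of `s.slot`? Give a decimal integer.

[0]=0xa6 [1]=0xdb (big-endian) → word 0xa6db
cnt [12+:4] = (word>>12) & 0xf = 10
state [7+:5] = (word>>7) & 0x1f = 13
slot [3+:4] = (word>>3) & 0xf = 11  ←
mode [0+:3] = (word>>0) & 0x7 = 3

11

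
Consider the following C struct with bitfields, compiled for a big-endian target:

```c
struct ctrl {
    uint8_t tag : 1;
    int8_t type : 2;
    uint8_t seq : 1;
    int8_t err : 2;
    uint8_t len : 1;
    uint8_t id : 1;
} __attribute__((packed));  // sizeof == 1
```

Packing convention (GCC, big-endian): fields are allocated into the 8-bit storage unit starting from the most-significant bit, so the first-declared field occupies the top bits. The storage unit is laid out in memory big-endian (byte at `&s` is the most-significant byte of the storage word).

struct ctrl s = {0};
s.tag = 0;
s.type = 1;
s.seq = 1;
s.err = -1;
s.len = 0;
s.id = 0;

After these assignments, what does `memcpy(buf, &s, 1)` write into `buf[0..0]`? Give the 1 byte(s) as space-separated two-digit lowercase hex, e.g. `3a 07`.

[7+:1] tag=0 & 0x1 = 0x0; word=0x00
[5+:2] type=1 & 0x3 = 0x1; word=0x20
[4+:1] seq=1 & 0x1 = 0x1; word=0x30
[2+:2] err=-1 & 0x3 = 0x3; word=0x3c
[1+:1] len=0 & 0x1 = 0x0; word=0x3c
[0+:1] id=0 & 0x1 = 0x0; word=0x3c
word = 0x3c → big-endian bytes:
  [0]=0x3c

3c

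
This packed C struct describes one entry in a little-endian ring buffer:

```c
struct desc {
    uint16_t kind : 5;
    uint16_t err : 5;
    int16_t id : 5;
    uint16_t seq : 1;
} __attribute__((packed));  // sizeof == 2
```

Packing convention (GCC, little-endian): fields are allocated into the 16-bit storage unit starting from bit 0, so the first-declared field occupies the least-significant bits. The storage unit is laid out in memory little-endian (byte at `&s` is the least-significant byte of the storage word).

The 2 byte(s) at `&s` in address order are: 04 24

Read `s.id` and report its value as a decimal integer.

9

[0]=0x04 [1]=0x24 (little-endian) → word 0x2404
kind [0+:5] = (word>>0) & 0x1f = 4
err [5+:5] = (word>>5) & 0x1f = 0
id [10+:5] = (word>>10) & 0x1f = 9  ←
seq [15+:1] = (word>>15) & 0x1 = 0
id signed 5b, MSB=0: value = 9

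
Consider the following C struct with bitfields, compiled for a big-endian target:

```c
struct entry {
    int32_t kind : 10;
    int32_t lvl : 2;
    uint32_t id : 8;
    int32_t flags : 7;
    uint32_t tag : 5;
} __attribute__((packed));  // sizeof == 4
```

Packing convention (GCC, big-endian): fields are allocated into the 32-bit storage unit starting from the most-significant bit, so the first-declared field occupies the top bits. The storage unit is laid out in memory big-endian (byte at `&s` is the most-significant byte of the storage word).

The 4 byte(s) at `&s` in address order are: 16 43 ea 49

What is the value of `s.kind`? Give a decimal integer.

89

[0]=0x16 [1]=0x43 [2]=0xea [3]=0x49 (big-endian) → word 0x1643ea49
kind [22+:10] = (word>>22) & 0x3ff = 89  ←
lvl [20+:2] = (word>>20) & 0x3 = 0
id [12+:8] = (word>>12) & 0xff = 62
flags [5+:7] = (word>>5) & 0x7f = 82
tag [0+:5] = (word>>0) & 0x1f = 9
kind signed 10b, MSB=0: value = 89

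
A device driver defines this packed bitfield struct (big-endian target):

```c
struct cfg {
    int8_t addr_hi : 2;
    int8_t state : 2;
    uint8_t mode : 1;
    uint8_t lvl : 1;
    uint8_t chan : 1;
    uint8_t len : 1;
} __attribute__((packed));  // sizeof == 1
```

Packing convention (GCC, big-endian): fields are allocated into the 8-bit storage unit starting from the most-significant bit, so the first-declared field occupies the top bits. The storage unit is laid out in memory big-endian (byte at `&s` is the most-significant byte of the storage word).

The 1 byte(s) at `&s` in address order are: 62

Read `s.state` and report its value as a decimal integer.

-2

[0]=0x62 (big-endian) → word 0x62
addr_hi [6+:2] = (word>>6) & 0x3 = 1
state [4+:2] = (word>>4) & 0x3 = 2  ←
mode [3+:1] = (word>>3) & 0x1 = 0
lvl [2+:1] = (word>>2) & 0x1 = 0
chan [1+:1] = (word>>1) & 0x1 = 1
len [0+:1] = (word>>0) & 0x1 = 0
state signed 2b, MSB=1: 2 - 4 = -2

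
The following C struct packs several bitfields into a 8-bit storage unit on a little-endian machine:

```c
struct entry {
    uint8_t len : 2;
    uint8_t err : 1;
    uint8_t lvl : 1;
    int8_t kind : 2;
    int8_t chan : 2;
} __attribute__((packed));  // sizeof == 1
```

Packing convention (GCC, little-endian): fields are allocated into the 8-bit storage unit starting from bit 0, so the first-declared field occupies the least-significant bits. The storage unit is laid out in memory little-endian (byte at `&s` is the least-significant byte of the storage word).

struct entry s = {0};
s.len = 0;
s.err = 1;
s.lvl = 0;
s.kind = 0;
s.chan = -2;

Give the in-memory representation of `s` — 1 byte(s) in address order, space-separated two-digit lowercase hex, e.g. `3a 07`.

[0+:2] len=0 & 0x3 = 0x0; word=0x00
[2+:1] err=1 & 0x1 = 0x1; word=0x04
[3+:1] lvl=0 & 0x1 = 0x0; word=0x04
[4+:2] kind=0 & 0x3 = 0x0; word=0x04
[6+:2] chan=-2 & 0x3 = 0x2; word=0x84
word = 0x84 → little-endian bytes:
  [0]=0x84

84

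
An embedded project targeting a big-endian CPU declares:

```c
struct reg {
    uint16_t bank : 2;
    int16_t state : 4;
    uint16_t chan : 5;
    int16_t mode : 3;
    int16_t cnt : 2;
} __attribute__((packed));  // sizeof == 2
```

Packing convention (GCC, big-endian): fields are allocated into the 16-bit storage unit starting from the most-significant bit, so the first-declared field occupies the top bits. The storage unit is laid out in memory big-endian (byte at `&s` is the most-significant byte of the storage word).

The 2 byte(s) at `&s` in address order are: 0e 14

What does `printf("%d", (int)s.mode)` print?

-3

[0]=0x0e [1]=0x14 (big-endian) → word 0x0e14
bank [14+:2] = (word>>14) & 0x3 = 0
state [10+:4] = (word>>10) & 0xf = 3
chan [5+:5] = (word>>5) & 0x1f = 16
mode [2+:3] = (word>>2) & 0x7 = 5  ←
cnt [0+:2] = (word>>0) & 0x3 = 0
mode signed 3b, MSB=1: 5 - 8 = -3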